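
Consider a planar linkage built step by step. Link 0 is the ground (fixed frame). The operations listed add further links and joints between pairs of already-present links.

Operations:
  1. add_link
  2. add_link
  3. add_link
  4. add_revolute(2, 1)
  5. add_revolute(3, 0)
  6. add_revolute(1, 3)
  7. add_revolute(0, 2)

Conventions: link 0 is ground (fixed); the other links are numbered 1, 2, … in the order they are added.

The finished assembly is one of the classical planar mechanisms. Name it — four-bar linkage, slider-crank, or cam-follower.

links: 4 (incl. ground); joints: 4 revolute, 0 prismatic, 0 higher (cam) pair, forming one closed loop
4 links in a single 4R loop → four-bar linkage

four-bar linkage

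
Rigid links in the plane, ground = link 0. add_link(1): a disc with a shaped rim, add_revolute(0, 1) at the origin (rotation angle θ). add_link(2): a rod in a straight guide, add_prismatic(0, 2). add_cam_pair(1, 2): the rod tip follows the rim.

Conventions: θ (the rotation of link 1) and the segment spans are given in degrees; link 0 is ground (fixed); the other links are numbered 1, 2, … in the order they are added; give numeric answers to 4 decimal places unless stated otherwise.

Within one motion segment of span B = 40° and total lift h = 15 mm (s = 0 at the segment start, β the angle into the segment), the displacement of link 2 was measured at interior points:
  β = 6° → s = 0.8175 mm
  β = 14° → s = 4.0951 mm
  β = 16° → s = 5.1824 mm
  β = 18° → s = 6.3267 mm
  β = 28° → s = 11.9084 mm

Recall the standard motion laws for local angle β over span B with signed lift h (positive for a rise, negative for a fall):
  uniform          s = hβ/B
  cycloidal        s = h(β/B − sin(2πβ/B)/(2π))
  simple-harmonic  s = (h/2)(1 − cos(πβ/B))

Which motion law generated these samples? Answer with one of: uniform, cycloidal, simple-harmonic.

candidates at β/B = r: uniform s = h·r (linear in β); cycloidal s = h·(r − sin(2πr)/(2π)); simple-harmonic s = (h/2)(1 − cos(πr))
β=6°: printed 0.8175 | uniform 2.2500, cycloidal 0.3186, simple-harmonic 0.8175
β=14°: printed 4.0951 | uniform 5.2500, cycloidal 3.3186, simple-harmonic 4.0951
β=16°: printed 5.1824 | uniform 6.0000, cycloidal 4.5968, simple-harmonic 5.1824
β=18°: printed 6.3267 | uniform 6.7500, cycloidal 6.0123, simple-harmonic 6.3267
β=28°: printed 11.9084 | uniform 10.5000, cycloidal 12.7705, simple-harmonic 11.9084
only one law matches every sample → simple-harmonic

simple-harmonic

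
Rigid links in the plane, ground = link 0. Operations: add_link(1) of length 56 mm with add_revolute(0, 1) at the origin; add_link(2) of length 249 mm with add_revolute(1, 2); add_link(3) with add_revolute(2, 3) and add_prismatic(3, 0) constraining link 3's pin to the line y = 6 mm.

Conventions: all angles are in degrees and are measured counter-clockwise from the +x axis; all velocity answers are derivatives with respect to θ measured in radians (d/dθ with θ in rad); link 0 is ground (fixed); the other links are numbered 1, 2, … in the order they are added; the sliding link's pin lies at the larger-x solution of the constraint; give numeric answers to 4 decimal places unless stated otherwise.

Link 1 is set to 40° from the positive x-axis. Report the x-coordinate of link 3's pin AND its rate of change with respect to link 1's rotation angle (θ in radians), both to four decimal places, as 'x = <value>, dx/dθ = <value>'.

geometry: r = 56 mm, L = 249 mm, e = 6 mm
crank pin P = (r cos θ, r sin θ) = (42.898489, 35.996106)
h = r sin θ − e = 35.996106 − 6 = 29.996106
x = r cos θ + √(L² − h²) = 42.898489 + 247.186637 = 290.085126
dx/dθ = −r sin θ − h·r cos θ/√(L² − h²) (θ in radians; h = 29.996106) = -41.201839

x = 290.0851, dx/dθ = -41.2018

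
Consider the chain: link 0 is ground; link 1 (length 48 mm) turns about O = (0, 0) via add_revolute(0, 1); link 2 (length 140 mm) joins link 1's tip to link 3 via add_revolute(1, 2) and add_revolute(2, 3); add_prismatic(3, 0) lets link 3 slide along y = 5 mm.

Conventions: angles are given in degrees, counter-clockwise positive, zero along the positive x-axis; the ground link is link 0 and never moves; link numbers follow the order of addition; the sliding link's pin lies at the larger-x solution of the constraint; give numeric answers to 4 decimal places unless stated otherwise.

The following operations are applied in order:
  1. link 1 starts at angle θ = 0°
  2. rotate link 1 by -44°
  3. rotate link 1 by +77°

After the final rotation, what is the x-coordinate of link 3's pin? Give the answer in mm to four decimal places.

geometry: r = 48 mm, L = 140 mm, e = 5 mm; θ starts at 0°
rotate link 1 by -44°: θ ← 0° -44° = -44°
rotate link 1 by +77°: θ ← -44° +77° = 33°
crank pin P = (r cos θ, r sin θ) = (40.256187, 26.142674)
h = r sin θ − e = 26.142674 − 5 = 21.142674
x = r cos θ + √(L² − h²) = 40.256187 + 138.394318 = 178.650506

178.6505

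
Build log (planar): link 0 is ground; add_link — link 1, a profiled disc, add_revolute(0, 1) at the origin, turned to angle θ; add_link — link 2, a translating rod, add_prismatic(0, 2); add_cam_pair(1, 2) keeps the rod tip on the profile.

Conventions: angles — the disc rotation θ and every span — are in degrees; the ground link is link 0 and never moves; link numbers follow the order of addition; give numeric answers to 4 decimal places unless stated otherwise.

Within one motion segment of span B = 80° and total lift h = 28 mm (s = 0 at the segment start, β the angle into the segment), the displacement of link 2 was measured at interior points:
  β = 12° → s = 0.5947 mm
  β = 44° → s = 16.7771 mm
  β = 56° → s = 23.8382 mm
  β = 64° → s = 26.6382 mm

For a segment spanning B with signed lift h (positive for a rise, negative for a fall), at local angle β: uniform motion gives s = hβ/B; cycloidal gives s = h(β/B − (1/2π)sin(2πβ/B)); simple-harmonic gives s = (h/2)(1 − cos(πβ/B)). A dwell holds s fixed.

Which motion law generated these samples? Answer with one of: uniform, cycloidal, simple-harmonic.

candidates at β/B = r: uniform s = h·r (linear in β); cycloidal s = h·(r − sin(2πr)/(2π)); simple-harmonic s = (h/2)(1 − cos(πr))
β=12°: printed 0.5947 | uniform 4.2000, cycloidal 0.5947, simple-harmonic 1.5259
β=44°: printed 16.7771 | uniform 15.4000, cycloidal 16.7771, simple-harmonic 16.1901
β=56°: printed 23.8382 | uniform 19.6000, cycloidal 23.8382, simple-harmonic 22.2290
β=64°: printed 26.6382 | uniform 22.4000, cycloidal 26.6382, simple-harmonic 25.3262
only one law matches every sample → cycloidal

cycloidal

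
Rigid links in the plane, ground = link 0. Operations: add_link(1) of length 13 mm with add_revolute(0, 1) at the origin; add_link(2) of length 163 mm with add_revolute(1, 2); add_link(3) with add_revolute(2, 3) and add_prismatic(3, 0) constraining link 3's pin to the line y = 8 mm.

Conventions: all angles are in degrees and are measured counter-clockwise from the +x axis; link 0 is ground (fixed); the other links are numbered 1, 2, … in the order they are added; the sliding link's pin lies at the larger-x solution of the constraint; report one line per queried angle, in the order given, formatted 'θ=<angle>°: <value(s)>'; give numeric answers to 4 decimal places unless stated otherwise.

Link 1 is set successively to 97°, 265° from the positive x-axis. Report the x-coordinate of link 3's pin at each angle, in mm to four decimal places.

geometry: r = 13 mm, L = 163 mm, e = 8 mm
θ=97°: crank pin P = (r cos θ, r sin θ) = (-1.584301, 12.903100)
θ=97°: h = r sin θ − e = 12.903100 − 8 = 4.903100
θ=97°: x = r cos θ + √(L² − h²) = -1.584301 + 162.926240 = 161.341938
θ=265°: crank pin P = (r cos θ, r sin θ) = (-1.133025, -12.950531)
θ=265°: h = r sin θ − e = -12.950531 − 8 = -20.950531
θ=265°: x = r cos θ + √(L² − h²) = -1.133025 + 161.647998 = 160.514973

θ=97°: 161.3419
θ=265°: 160.5150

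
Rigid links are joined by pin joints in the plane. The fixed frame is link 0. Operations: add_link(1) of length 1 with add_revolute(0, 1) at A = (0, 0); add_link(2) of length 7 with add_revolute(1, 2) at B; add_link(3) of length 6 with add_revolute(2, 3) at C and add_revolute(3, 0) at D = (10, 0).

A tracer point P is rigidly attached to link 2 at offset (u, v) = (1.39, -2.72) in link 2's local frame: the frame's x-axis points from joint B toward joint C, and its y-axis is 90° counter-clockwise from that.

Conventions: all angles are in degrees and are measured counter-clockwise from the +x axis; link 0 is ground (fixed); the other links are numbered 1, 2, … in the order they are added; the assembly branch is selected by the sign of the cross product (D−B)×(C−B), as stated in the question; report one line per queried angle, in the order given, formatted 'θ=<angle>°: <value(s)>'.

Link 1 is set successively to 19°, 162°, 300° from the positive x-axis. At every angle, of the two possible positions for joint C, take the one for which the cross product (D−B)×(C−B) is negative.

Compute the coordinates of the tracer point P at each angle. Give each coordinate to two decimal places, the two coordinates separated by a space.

A=(0,0), D=(10.00,0)
θ=19°: B = A + 1.00·(cos19°, sin19°) = (0.9455, 0.3256)
θ=19°: |BD| = 9.0603
θ=19°: circle(B,7.00) ∩ circle(D,6.00): a=5.2476, h=4.6328
θ=19°:   candidates: C₊=(6.3562,4.7668) cross=41.975; C₋=(6.0232,-4.4928) cross=-41.975
θ=19°:   branch - wants cross < 0 → take C=(6.0232,-4.4928) (cross=-41.975)
θ=19°: ex = (C−B)/|BC| = (0.7254,-0.6883); ey = (0.6883,0.7254)
θ=19°: P = B + 1.39·ex + -2.72·ey = (0.0815,-2.6043)
θ=162°: B = A + 1.00·(cos162°, sin162°) = (-0.9511, 0.3090)
θ=162°: |BD| = 10.9554
θ=162°: circle(B,7.00) ∩ circle(D,6.00): a=6.0710, h=3.4846
θ=162°:   candidates: C₊=(5.2158,3.6210) cross=38.176; C₋=(5.0193,-3.3455) cross=-38.176
θ=162°:   branch - wants cross < 0 → take C=(5.0193,-3.3455) (cross=-38.176)
θ=162°: ex = (C−B)/|BC| = (0.8529,-0.5221); ey = (0.5221,0.8529)
θ=162°: P = B + 1.39·ex + -2.72·ey = (-1.1856,-2.7366)
θ=300°: B = A + 1.00·(cos300°, sin300°) = (0.5000, -0.8660)
θ=300°: |BD| = 9.5394
θ=300°: circle(B,7.00) ∩ circle(D,6.00): a=5.4511, h=4.3916
θ=300°:   candidates: C₊=(5.5299,4.0023) cross=41.893; C₋=(6.3273,-4.7446) cross=-41.893
θ=300°:   branch - wants cross < 0 → take C=(6.3273,-4.7446) (cross=-41.893)
θ=300°: ex = (C−B)/|BC| = (0.8325,-0.5541); ey = (0.5541,0.8325)
θ=300°: P = B + 1.39·ex + -2.72·ey = (0.1500,-3.9005)

θ=19°: 0.08 -2.60
θ=162°: -1.19 -2.74
θ=300°: 0.15 -3.90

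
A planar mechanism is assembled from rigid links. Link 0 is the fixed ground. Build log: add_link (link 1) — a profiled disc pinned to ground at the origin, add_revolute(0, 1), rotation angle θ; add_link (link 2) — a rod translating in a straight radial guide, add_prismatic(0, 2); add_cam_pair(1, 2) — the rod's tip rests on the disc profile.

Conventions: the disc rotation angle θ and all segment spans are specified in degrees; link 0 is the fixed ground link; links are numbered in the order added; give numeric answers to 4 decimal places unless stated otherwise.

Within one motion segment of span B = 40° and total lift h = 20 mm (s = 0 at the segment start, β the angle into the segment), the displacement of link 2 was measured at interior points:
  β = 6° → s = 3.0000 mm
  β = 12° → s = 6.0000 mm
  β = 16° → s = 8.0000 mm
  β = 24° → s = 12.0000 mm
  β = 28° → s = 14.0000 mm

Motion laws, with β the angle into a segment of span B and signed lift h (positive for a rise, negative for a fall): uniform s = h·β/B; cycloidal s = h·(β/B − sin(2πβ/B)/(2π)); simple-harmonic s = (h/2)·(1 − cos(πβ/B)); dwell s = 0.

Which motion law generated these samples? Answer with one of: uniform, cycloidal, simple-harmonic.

candidates at β/B = r: uniform s = h·r (linear in β); cycloidal s = h·(r − sin(2πr)/(2π)); simple-harmonic s = (h/2)(1 − cos(πr))
β=6°: printed 3.0000 | uniform 3.0000, cycloidal 0.4248, simple-harmonic 1.0899
β=12°: printed 6.0000 | uniform 6.0000, cycloidal 2.9727, simple-harmonic 4.1221
β=16°: printed 8.0000 | uniform 8.0000, cycloidal 6.1290, simple-harmonic 6.9098
β=24°: printed 12.0000 | uniform 12.0000, cycloidal 13.8710, simple-harmonic 13.0902
β=28°: printed 14.0000 | uniform 14.0000, cycloidal 17.0273, simple-harmonic 15.8779
only one law matches every sample → uniform

uniform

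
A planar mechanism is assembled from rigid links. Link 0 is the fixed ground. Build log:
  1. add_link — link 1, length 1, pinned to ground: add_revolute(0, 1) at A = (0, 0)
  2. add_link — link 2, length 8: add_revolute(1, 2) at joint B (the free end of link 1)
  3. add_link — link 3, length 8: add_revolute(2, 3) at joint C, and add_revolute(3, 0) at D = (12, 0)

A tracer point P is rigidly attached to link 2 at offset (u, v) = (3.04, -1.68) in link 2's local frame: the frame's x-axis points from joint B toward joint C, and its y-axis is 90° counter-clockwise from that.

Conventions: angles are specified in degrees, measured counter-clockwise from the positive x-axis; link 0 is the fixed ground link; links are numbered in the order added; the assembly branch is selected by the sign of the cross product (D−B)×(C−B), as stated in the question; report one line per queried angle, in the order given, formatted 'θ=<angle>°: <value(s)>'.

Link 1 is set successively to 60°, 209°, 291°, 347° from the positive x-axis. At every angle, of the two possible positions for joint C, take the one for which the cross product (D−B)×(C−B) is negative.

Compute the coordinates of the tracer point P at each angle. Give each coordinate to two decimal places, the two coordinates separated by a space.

A=(0,0), D=(12.00,0)
θ=60°: B = A + 1.00·(cos60°, sin60°) = (0.5000, 0.8660)
θ=60°: |BD| = 11.5326
θ=60°: circle(B,8.00) ∩ circle(D,8.00): a=5.7663, h=5.5453
θ=60°:   candidates: C₊=(6.6664,5.9626) cross=63.951; C₋=(5.8336,-5.0966) cross=-63.951
θ=60°:   branch - wants cross < 0 → take C=(5.8336,-5.0966) (cross=-63.951)
θ=60°: ex = (C−B)/|BC| = (0.6667,-0.7453); ey = (0.7453,0.6667)
θ=60°: P = B + 3.04·ex + -1.68·ey = (1.2746,-2.5198)
θ=209°: B = A + 1.00·(cos209°, sin209°) = (-0.8746, -0.4848)
θ=209°: |BD| = 12.8837
θ=209°: circle(B,8.00) ∩ circle(D,8.00): a=6.4419, h=4.7437
θ=209°:   candidates: C₊=(5.3842,4.4979) cross=61.116; C₋=(5.7412,-4.9827) cross=-61.116
θ=209°:   branch - wants cross < 0 → take C=(5.7412,-4.9827) (cross=-61.116)
θ=209°: ex = (C−B)/|BC| = (0.8270,-0.5622); ey = (0.5622,0.8270)
θ=209°: P = B + 3.04·ex + -1.68·ey = (0.6948,-3.5833)
θ=291°: B = A + 1.00·(cos291°, sin291°) = (0.3584, -0.9336)
θ=291°: |BD| = 11.6790
θ=291°: circle(B,8.00) ∩ circle(D,8.00): a=5.8395, h=5.4681
θ=291°:   candidates: C₊=(5.7421,4.9838) cross=63.862; C₋=(6.6163,-5.9174) cross=-63.862
θ=291°:   branch - wants cross < 0 → take C=(6.6163,-5.9174) (cross=-63.862)
θ=291°: ex = (C−B)/|BC| = (0.7822,-0.6230); ey = (0.6230,0.7822)
θ=291°: P = B + 3.04·ex + -1.68·ey = (1.6898,-4.1416)
θ=347°: B = A + 1.00·(cos347°, sin347°) = (0.9744, -0.2250)
θ=347°: |BD| = 11.0279
θ=347°: circle(B,8.00) ∩ circle(D,8.00): a=5.5140, h=5.7962
θ=347°:   candidates: C₊=(6.3690,5.6825) cross=63.920; C₋=(6.6054,-5.9075) cross=-63.920
θ=347°:   branch - wants cross < 0 → take C=(6.6054,-5.9075) (cross=-63.920)
θ=347°: ex = (C−B)/|BC| = (0.7039,-0.7103); ey = (0.7103,0.7039)
θ=347°: P = B + 3.04·ex + -1.68·ey = (1.9208,-3.5668)

θ=60°: 1.27 -2.52
θ=209°: 0.69 -3.58
θ=291°: 1.69 -4.14
θ=347°: 1.92 -3.57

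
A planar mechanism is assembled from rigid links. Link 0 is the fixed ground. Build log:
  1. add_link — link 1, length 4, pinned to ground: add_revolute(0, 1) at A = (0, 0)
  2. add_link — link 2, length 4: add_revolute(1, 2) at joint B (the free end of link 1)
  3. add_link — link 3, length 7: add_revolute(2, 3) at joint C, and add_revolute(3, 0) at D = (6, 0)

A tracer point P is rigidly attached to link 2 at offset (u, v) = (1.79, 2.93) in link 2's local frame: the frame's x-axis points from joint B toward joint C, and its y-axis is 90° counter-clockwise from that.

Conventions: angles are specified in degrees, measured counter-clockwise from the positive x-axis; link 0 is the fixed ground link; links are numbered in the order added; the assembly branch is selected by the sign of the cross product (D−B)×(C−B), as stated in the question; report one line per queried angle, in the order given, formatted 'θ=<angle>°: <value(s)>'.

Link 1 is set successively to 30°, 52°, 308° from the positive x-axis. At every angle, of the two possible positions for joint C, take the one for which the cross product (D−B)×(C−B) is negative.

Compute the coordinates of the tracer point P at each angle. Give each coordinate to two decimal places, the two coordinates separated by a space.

A=(0,0), D=(6.00,0)
θ=30°: B = A + 4.00·(cos30°, sin30°) = (3.4641, 2.0000)
θ=30°: |BD| = 3.2297
θ=30°: circle(B,4.00) ∩ circle(D,7.00): a=-3.4940, h=1.9472
θ=30°:   candidates: C₊=(1.9265,5.6926) cross=6.289; C₋=(-0.4852,2.6348) cross=-6.289
θ=30°:   branch - wants cross < 0 → take C=(-0.4852,2.6348) (cross=-6.289)
θ=30°: ex = (C−B)/|BC| = (-0.9873,0.1587); ey = (-0.1587,-0.9873)
θ=30°: P = B + 1.79·ex + 2.93·ey = (1.2318,-0.6088)
θ=52°: B = A + 4.00·(cos52°, sin52°) = (2.4626, 3.1520)
θ=52°: |BD| = 4.7380
θ=52°: circle(B,4.00) ∩ circle(D,7.00): a=-1.1135, h=3.8419
θ=52°:   candidates: C₊=(4.1872,6.7612) cross=18.203; C₋=(-0.9246,1.0245) cross=-18.203
θ=52°:   branch - wants cross < 0 → take C=(-0.9246,1.0245) (cross=-18.203)
θ=52°: ex = (C−B)/|BC| = (-0.8468,-0.5319); ey = (0.5319,-0.8468)
θ=52°: P = B + 1.79·ex + 2.93·ey = (2.5053,-0.2812)
θ=308°: B = A + 4.00·(cos308°, sin308°) = (2.4626, -3.1520)
θ=308°: |BD| = 4.7380
θ=308°: circle(B,4.00) ∩ circle(D,7.00): a=-1.1135, h=3.8419
θ=308°:   candidates: C₊=(-0.9246,-1.0245) cross=18.203; C₋=(4.1872,-6.7612) cross=-18.203
θ=308°:   branch - wants cross < 0 → take C=(4.1872,-6.7612) (cross=-18.203)
θ=308°: ex = (C−B)/|BC| = (0.4311,-0.9023); ey = (0.9023,0.4311)
θ=308°: P = B + 1.79·ex + 2.93·ey = (5.8781,-3.5039)

θ=30°: 1.23 -0.61
θ=52°: 2.51 -0.28
θ=308°: 5.88 -3.50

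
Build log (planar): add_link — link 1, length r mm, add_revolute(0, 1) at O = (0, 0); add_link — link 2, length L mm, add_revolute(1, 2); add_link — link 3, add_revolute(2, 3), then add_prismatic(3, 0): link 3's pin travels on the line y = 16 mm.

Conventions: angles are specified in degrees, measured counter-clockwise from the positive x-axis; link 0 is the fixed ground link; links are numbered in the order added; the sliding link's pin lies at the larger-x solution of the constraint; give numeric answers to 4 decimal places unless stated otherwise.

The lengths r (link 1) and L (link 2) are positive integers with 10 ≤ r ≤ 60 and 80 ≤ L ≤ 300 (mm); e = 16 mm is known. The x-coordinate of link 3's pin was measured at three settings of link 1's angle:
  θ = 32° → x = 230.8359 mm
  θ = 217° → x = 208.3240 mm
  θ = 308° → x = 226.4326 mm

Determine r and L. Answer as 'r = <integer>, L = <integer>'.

constraint per measurement: (x − r cos θ)² + (r sin θ − e)² = L²
subtracting the θ₁ and θ₂ equations cancels the r² and L² terms:
r = (x₁² − x₂²) / (2[(x₁cos θ₁ + e sin θ₁) − (x₂cos θ₂ + e sin θ₂)]) = 13.0000 → r = 13
L² = (x₁ − r cos θ₁)² + (r sin θ₁ − e)² = 48400.0077 → L = 220.0000 → L = 220
check at θ₃=308°: x = 226.4326 (printed 226.4326) ✓

r = 13, L = 220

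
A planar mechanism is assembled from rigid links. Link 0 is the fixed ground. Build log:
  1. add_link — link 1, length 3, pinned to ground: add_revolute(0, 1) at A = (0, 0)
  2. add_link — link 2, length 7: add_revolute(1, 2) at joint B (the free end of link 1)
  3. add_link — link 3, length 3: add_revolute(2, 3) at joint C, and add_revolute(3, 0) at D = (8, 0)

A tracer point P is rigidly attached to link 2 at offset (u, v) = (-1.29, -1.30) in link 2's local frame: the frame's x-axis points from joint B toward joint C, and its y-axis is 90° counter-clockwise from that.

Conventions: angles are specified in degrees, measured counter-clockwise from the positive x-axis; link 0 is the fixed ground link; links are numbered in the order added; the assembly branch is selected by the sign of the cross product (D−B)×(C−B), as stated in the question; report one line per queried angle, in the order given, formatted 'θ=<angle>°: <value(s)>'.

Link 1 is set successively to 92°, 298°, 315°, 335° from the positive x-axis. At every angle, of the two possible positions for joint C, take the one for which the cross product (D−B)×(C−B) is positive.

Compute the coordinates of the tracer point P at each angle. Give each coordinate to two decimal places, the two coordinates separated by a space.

A=(0,0), D=(8.00,0)
θ=92°: B = A + 3.00·(cos92°, sin92°) = (-0.1047, 2.9982)
θ=92°: |BD| = 8.6415
θ=92°: circle(B,7.00) ∩ circle(D,3.00): a=6.6352, h=2.2304
θ=92°:   candidates: C₊=(6.8921,2.7879) cross=19.274; C₋=(5.3445,-1.3958) cross=-19.274
θ=92°:   branch + wants cross > 0 → take C=(6.8921,2.7879) (cross=19.274)
θ=92°: ex = (C−B)/|BC| = (0.9995,-0.0300); ey = (0.0300,0.9995)
θ=92°: P = B + -1.29·ex + -1.30·ey = (-1.4332,1.7375)
θ=298°: B = A + 3.00·(cos298°, sin298°) = (1.4084, -2.6488)
θ=298°: |BD| = 7.1039
θ=298°: circle(B,7.00) ∩ circle(D,3.00): a=6.3673, h=2.9082
θ=298°:   candidates: C₊=(6.2322,2.4238) cross=20.659; C₋=(8.4009,-2.9731) cross=-20.659
θ=298°:   branch + wants cross > 0 → take C=(6.2322,2.4238) (cross=20.659)
θ=298°: ex = (C−B)/|BC| = (0.6891,0.7247); ey = (-0.7247,0.6891)
θ=298°: P = B + -1.29·ex + -1.30·ey = (1.4615,-4.4795)
θ=315°: B = A + 3.00·(cos315°, sin315°) = (2.1213, -2.1213)
θ=315°: |BD| = 6.2497
θ=315°: circle(B,7.00) ∩ circle(D,3.00): a=6.3250, h=2.9991
θ=315°:   candidates: C₊=(7.0529,2.8466) cross=18.743; C₋=(9.0888,-2.7955) cross=-18.743
θ=315°:   branch + wants cross > 0 → take C=(7.0529,2.8466) (cross=18.743)
θ=315°: ex = (C−B)/|BC| = (0.7045,0.7097); ey = (-0.7097,0.7045)
θ=315°: P = B + -1.29·ex + -1.30·ey = (2.1351,-3.9527)
θ=335°: B = A + 3.00·(cos335°, sin335°) = (2.7189, -1.2679)
θ=335°: |BD| = 5.4311
θ=335°: circle(B,7.00) ∩ circle(D,3.00): a=6.3980, h=2.8399
θ=335°:   candidates: C₊=(8.2772,2.9872) cross=15.424; C₋=(9.6031,-2.5357) cross=-15.424
θ=335°:   branch + wants cross > 0 → take C=(8.2772,2.9872) (cross=15.424)
θ=335°: ex = (C−B)/|BC| = (0.7940,0.6079); ey = (-0.6079,0.7940)
θ=335°: P = B + -1.29·ex + -1.30·ey = (2.4848,-3.0843)

θ=92°: -1.43 1.74
θ=298°: 1.46 -4.48
θ=315°: 2.14 -3.95
θ=335°: 2.48 -3.08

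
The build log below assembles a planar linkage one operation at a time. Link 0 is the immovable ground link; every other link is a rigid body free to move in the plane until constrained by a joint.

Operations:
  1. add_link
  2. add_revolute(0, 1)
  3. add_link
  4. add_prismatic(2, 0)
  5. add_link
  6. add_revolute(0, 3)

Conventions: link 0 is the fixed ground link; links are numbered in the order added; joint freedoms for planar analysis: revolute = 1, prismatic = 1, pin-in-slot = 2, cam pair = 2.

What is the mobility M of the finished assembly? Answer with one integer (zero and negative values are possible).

(L,J1,J2)=(1,0,0); link0 fixed
link1: (2,0,0)
R 0-1 [J1]: (2,1,0)
link2: (3,1,0)
P 2-0 [J1]: (3,2,0)
link3: (4,2,0)
R 0-3 [J1]: (4,3,0)
Grübler: 3·3 − 2·3 − 0 = 3

M = 3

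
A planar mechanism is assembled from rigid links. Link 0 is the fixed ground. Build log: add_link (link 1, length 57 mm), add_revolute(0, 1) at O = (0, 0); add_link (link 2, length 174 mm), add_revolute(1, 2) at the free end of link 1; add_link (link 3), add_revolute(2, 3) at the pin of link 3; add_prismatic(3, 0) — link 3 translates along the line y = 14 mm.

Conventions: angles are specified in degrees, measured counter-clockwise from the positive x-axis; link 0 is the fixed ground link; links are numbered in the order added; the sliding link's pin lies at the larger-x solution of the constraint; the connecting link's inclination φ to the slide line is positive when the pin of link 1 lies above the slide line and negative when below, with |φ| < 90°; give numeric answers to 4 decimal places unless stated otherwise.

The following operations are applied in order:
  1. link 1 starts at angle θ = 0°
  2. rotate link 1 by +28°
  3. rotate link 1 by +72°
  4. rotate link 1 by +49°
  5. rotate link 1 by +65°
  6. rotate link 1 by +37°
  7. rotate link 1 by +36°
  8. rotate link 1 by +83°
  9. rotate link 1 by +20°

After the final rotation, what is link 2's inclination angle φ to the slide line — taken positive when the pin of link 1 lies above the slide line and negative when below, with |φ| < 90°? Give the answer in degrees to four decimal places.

geometry: r = 57 mm, L = 174 mm, e = 14 mm; θ starts at 0°
rotate link 1 by +28°: θ ← 0° +28° = 28°
rotate link 1 by +72°: θ ← 28° +72° = 100°
rotate link 1 by +49°: θ ← 100° +49° = 149°
rotate link 1 by +65°: θ ← 149° +65° = 214°
rotate link 1 by +37°: θ ← 214° +37° = 251°
rotate link 1 by +36°: θ ← 251° +36° = 287°
rotate link 1 by +83°: θ ← 287° +83° = 370°
rotate link 1 by +20°: θ ← 370° +20° = 390°
h = r sin θ − e = 28.500000 − 14 = 14.500000
sin φ = h / L = 14.500000 / 174 = 0.08333333
φ = arcsin(0.08333333) = 4.780192°

4.7802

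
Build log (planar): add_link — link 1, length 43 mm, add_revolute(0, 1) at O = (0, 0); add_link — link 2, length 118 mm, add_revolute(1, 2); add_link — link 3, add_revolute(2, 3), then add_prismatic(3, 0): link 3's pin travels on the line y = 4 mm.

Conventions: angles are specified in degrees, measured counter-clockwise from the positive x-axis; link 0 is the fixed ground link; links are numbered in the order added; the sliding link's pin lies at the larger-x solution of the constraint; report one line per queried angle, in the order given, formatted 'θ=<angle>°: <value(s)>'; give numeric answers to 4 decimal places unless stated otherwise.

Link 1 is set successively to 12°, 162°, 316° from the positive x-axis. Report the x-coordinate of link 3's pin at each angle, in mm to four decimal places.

geometry: r = 43 mm, L = 118 mm, e = 4 mm
θ=12°: crank pin P = (r cos θ, r sin θ) = (42.060347, 8.940203)
θ=12°: h = r sin θ − e = 8.940203 − 4 = 4.940203
θ=12°: x = r cos θ + √(L² − h²) = 42.060347 + 117.896541 = 159.956888
θ=162°: crank pin P = (r cos θ, r sin θ) = (-40.895430, 13.287731)
θ=162°: h = r sin θ − e = 13.287731 − 4 = 9.287731
θ=162°: x = r cos θ + √(L² − h²) = -40.895430 + 117.633915 = 76.738485
θ=316°: crank pin P = (r cos θ, r sin θ) = (30.931611, -29.870310)
θ=316°: h = r sin θ − e = -29.870310 − 4 = -33.870310
θ=316°: x = r cos θ + √(L² − h²) = 30.931611 + 113.034517 = 143.966129

θ=12°: 159.9569
θ=162°: 76.7385
θ=316°: 143.9661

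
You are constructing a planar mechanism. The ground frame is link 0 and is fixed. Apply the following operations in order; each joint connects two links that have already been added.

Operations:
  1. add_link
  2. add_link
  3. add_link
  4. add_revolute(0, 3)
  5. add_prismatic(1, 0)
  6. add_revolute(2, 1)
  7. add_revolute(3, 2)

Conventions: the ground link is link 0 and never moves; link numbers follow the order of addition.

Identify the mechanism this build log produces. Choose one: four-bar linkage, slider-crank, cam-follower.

links: 4 (incl. ground); joints: 3 revolute, 1 prismatic, 0 higher (cam) pair, forming one closed loop
4 links, 3 revolutes + 1 prismatic in one loop → slider-crank

slider-crank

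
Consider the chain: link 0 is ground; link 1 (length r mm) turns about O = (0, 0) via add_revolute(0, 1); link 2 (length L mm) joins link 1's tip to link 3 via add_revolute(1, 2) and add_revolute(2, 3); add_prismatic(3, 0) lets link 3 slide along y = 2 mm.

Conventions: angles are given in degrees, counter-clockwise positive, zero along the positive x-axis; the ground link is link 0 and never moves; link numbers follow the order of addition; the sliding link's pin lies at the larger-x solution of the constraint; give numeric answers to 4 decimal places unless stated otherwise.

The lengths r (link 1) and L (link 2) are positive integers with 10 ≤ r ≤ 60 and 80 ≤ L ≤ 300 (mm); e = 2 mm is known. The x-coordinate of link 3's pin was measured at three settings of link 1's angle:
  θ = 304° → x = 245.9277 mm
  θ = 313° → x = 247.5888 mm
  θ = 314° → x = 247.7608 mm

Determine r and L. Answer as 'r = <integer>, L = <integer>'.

constraint per measurement: (x − r cos θ)² + (r sin θ − e)² = L²
subtracting the θ₁ and θ₂ equations cancels the r² and L² terms:
r = (x₁² − x₂²) / (2[(x₁cos θ₁ + e sin θ₁) − (x₂cos θ₂ + e sin θ₂)]) = 13.0002 → r = 13
L² = (x₁ − r cos θ₁)² + (r sin θ₁ − e)² = 57120.9969 → L = 239.0000 → L = 239
check at θ₃=314°: x = 247.7608 (printed 247.7608) ✓

r = 13, L = 239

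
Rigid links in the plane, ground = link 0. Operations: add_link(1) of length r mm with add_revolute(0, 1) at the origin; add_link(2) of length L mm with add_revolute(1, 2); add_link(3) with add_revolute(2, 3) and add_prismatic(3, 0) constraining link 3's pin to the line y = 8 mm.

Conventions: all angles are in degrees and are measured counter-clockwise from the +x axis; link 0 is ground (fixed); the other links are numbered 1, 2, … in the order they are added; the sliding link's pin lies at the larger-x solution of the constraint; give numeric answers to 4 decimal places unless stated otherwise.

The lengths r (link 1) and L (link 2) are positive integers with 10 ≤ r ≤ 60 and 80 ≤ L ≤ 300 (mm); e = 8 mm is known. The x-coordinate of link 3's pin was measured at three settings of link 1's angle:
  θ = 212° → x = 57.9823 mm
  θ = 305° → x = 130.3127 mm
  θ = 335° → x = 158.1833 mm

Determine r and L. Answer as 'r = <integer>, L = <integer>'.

constraint per measurement: (x − r cos θ)² + (r sin θ − e)² = L²
subtracting the θ₁ and θ₂ equations cancels the r² and L² terms:
r = (x₁² − x₂²) / (2[(x₁cos θ₁ + e sin θ₁) − (x₂cos θ₂ + e sin θ₂)]) = 56.0000 → r = 56
L² = (x₁ − r cos θ₁)² + (r sin θ₁ − e)² = 12543.9940 → L = 112.0000 → L = 112
check at θ₃=335°: x = 158.1833 (printed 158.1833) ✓

r = 56, L = 112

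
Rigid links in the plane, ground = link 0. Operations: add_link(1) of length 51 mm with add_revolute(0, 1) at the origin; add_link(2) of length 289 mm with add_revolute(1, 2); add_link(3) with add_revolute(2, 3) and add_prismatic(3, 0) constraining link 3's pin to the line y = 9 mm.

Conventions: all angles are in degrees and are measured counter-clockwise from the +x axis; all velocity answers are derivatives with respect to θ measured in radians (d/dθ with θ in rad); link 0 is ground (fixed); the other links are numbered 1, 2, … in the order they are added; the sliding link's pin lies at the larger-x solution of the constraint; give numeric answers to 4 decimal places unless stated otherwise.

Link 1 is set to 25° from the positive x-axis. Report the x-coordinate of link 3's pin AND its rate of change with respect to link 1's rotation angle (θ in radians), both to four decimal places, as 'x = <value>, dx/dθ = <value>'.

geometry: r = 51 mm, L = 289 mm, e = 9 mm
crank pin P = (r cos θ, r sin θ) = (46.221697, 21.553531)
h = r sin θ − e = 21.553531 − 9 = 12.553531
x = r cos θ + √(L² − h²) = 46.221697 + 288.727222 = 334.948919
dx/dθ = −r sin θ − h·r cos θ/√(L² − h²) (θ in radians; h = 12.553531) = -23.563198

x = 334.9489, dx/dθ = -23.5632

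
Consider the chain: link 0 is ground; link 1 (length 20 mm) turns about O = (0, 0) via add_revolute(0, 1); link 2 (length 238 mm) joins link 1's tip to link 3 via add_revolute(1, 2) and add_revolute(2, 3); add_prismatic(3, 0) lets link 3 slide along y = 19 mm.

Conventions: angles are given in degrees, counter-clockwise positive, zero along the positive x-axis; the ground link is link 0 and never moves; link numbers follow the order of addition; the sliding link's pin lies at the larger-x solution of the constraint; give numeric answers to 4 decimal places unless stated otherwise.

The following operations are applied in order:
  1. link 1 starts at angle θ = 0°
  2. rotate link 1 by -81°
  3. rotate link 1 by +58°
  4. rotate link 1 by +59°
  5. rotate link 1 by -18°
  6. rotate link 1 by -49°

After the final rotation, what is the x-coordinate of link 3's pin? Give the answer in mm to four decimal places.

geometry: r = 20 mm, L = 238 mm, e = 19 mm; θ starts at 0°
rotate link 1 by -81°: θ ← 0° -81° = -81°
rotate link 1 by +58°: θ ← -81° +58° = -23°
rotate link 1 by +59°: θ ← -23° +59° = 36°
rotate link 1 by -18°: θ ← 36° -18° = 18°
rotate link 1 by -49°: θ ← 18° -49° = -31°
crank pin P = (r cos θ, r sin θ) = (17.143346, -10.300761)
h = r sin θ − e = -10.300761 − 19 = -29.300761
x = r cos θ + √(L² − h²) = 17.143346 + 236.189469 = 253.332815

253.3328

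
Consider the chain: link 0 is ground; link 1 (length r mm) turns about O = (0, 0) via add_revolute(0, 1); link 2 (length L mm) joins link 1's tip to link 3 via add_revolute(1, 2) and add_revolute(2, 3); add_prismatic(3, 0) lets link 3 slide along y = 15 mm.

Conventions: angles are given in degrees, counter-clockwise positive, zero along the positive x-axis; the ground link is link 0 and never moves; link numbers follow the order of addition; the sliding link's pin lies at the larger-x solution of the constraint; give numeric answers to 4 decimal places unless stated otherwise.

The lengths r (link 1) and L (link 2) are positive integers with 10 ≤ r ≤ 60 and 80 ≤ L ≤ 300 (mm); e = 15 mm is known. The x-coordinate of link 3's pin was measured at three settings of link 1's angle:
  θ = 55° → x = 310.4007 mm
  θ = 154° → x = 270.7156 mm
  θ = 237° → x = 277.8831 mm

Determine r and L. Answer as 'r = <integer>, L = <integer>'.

constraint per measurement: (x − r cos θ)² + (r sin θ − e)² = L²
subtracting the θ₁ and θ₂ equations cancels the r² and L² terms:
r = (x₁² − x₂²) / (2[(x₁cos θ₁ + e sin θ₁) − (x₂cos θ₂ + e sin θ₂)]) = 27.0000 → r = 27
L² = (x₁ − r cos θ₁)² + (r sin θ₁ − e)² = 87025.0009 → L = 295.0000 → L = 295
check at θ₃=237°: x = 277.8831 (printed 277.8831) ✓

r = 27, L = 295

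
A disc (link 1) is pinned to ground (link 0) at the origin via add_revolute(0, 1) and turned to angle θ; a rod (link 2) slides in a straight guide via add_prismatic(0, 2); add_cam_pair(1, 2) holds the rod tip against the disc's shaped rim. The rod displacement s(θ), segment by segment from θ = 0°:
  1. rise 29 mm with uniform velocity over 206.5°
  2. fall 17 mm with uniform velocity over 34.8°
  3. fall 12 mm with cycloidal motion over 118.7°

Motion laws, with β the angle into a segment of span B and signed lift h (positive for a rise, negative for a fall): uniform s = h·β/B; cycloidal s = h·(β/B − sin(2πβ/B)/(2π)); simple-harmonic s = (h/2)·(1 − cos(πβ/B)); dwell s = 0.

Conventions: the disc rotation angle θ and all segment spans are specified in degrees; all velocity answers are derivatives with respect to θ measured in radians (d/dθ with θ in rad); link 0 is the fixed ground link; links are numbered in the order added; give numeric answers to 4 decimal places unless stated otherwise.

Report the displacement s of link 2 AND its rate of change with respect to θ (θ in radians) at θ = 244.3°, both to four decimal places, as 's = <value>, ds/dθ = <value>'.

segment 1 (0° to 206.5°, uniform, h = 29) is passed completely: s = 0.0000 + (29) = 29.0000
segment 2 (206.5° to 241.3°, uniform, h = -17) is passed completely: s = 29.0000 + (-17) = 12.0000
θ = 244.3° falls in segment 3 (241.3° to 360°, cycloidal, h = -12): β = 244.3 − 241.3 = 3°, B = 118.7°; Δs = -12·(0.0253 − sin(2π·0.0253)/(2π)) = -0.0013; s = 12.0000 − 0.0013 = 11.9987
velocity in seg [241.3°–360°] (cycloidal), θ in radians: β = 3° = 0.0524 rad, B = 118.7° = 2.0717 rad; ds/dθ = (h/B)(1 − cos(2πβ/B)) = ((-12)/2.0717)(1 − cos(2π·0.0253)) = -0.072880 mm/rad

s = 11.9987, ds/dθ = -0.0729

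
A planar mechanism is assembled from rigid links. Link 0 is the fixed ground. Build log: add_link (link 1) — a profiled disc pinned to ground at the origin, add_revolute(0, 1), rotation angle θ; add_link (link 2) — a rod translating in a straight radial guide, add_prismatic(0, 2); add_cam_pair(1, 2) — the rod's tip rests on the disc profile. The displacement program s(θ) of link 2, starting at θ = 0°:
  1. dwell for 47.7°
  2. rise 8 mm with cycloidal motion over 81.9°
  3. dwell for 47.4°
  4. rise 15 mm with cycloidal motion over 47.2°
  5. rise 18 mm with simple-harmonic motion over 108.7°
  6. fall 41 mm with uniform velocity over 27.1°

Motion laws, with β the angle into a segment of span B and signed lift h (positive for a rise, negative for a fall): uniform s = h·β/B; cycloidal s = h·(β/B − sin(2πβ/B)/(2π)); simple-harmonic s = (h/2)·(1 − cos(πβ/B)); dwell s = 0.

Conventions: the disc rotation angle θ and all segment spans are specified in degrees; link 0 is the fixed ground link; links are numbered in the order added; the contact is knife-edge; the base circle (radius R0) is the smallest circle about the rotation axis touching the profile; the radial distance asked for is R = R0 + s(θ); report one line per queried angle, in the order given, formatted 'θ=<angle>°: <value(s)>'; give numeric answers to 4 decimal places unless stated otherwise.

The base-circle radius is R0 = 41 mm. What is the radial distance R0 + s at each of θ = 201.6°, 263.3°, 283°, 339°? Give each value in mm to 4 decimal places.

seg 1 [0°–47.7°] dwell: s stays 0.0000
seg 2 [47.7°–129.6°] cycloidal, h=8: full span → s += 8 → s = 8.0000
seg 3 [129.6°–177°] dwell: s stays 8.0000
seg 4 [177°–224.2°] cycloidal, h=15: θ=201.6° here. β=24.6, B=47.2. 15·(0.5212 − sin(2π·0.5212)/(2π)) = 8.1347 → s = 16.1347
seg 4 [177°–224.2°] cycloidal, h=15: full span → s += 15 → s = 23.0000
seg 5 [224.2°–332.9°] simple-harmonic, h=18: θ=263.3° here. β=39.1, B=108.7. 18/2·(1 − cos(π·0.3597)) = 5.1605 → s = 28.1605
seg 5 [224.2°–332.9°] simple-harmonic, h=18: θ=283° here. β=58.8, B=108.7. 18/2·(1 − cos(π·0.5409)) = 10.1543 → s = 33.1543
seg 5 [224.2°–332.9°] simple-harmonic, h=18: full span → s += 18 → s = 41.0000
seg 6 [332.9°–360°] uniform, h=-41: θ=339° here. β=6.1, B=27.1. -41·6.1/27.1 = -9.2288 → s = 31.7712
θ=201.6°: R = R0 + s = 41 + 16.1347 = 57.1347
θ=263.3°: R = R0 + s = 41 + 28.1605 = 69.1605
θ=283°: R = R0 + s = 41 + 33.1543 = 74.1543
θ=339°: R = R0 + s = 41 + 31.7712 = 72.7712

θ=201.6°: 57.1347
θ=263.3°: 69.1605
θ=283°: 74.1543
θ=339°: 72.7712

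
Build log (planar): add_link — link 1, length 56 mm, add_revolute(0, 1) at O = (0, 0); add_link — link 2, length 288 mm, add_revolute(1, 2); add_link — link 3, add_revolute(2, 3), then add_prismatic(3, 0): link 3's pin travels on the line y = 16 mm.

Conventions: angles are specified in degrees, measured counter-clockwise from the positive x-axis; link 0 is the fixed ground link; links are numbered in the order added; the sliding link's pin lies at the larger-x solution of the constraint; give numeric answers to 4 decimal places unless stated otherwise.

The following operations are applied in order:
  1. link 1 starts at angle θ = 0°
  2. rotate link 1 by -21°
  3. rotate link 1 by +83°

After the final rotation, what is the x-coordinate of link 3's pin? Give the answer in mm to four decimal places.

geometry: r = 56 mm, L = 288 mm, e = 16 mm; θ starts at 0°
rotate link 1 by -21°: θ ← 0° -21° = -21°
rotate link 1 by +83°: θ ← -21° +83° = 62°
crank pin P = (r cos θ, r sin θ) = (26.290408, 49.445065)
h = r sin θ − e = 49.445065 − 16 = 33.445065
x = r cos θ + √(L² − h²) = 26.290408 + 286.051442 = 312.341850

312.3418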